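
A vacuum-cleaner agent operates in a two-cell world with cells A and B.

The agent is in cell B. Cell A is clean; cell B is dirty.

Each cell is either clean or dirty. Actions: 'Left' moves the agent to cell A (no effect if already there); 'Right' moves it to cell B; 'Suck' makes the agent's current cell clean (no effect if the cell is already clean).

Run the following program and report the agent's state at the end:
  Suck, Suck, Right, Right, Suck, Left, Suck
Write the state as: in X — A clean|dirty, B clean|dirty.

Suck (#1): in B — A clean, B clean
Suck (#2): in B — A clean, B clean
Right (#3): in B — A clean, B clean
Right (#4): in B — A clean, B clean
Suck (#5): in B — A clean, B clean
Left (#6): in A — A clean, B clean
Suck (#7): in A — A clean, B clean

in A — A clean, B clean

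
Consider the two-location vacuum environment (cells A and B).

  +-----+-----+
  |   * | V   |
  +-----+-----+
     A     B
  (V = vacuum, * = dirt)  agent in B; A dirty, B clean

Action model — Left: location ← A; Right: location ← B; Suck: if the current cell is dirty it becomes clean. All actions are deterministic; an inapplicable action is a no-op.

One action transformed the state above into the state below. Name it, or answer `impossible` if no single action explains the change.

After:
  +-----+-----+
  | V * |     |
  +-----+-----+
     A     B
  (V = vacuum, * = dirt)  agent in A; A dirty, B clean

try  Left: in A — A dirty, B clean  ← match
try Right: in B — A dirty, B clean
try  Suck: in B — A dirty, B clean

Left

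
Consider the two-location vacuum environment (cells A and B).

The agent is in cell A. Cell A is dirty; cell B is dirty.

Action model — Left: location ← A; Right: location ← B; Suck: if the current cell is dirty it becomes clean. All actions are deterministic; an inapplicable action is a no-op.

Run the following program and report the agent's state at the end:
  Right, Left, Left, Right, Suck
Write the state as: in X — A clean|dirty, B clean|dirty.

in B — A dirty, B clean

step 1/5 (Right): in B — A dirty, B dirty
step 2/5 (Left): in A — A dirty, B dirty
step 3/5 (Left): in A — A dirty, B dirty
step 4/5 (Right): in B — A dirty, B dirty
step 5/5 (Suck): in B — A dirty, B clean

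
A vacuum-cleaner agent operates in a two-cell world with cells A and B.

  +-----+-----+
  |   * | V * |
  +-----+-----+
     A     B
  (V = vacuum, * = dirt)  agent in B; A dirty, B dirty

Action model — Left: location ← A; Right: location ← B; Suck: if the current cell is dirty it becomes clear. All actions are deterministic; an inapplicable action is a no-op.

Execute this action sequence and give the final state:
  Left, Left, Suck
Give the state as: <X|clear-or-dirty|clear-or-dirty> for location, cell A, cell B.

[1] after Left: <A|dirty|dirty>
[2] after Left: <A|dirty|dirty>
[3] after Suck: <A|clear|dirty>

<A|clear|dirty>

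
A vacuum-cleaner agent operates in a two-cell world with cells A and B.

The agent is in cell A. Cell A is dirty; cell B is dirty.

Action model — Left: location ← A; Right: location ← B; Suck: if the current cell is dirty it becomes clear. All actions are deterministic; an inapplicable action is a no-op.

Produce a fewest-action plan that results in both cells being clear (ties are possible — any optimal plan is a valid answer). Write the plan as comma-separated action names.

Suck (#1): (A; A:clear, B:dirty)
Right (#2): (B; A:clear, B:dirty)
Suck (#3): (B; A:clear, B:clear)
min 3: Suck A + move + Suck B

Suck, Right, Suck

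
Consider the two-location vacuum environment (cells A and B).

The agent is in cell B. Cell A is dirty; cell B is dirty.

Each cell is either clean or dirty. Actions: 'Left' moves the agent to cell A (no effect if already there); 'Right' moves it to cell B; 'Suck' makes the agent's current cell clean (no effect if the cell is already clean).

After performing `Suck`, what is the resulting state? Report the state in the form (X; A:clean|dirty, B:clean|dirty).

start: (B; A:dirty, B:dirty)
t=1 Suck ⇒ (B; A:dirty, B:clean)

(B; A:dirty, B:clean)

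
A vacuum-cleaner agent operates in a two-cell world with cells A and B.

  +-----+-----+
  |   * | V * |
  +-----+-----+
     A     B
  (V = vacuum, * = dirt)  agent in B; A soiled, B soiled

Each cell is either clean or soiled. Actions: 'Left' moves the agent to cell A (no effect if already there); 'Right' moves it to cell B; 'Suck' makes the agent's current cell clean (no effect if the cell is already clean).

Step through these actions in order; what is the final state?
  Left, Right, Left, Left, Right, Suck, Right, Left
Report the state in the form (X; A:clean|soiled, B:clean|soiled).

(A; A:soiled, B:clean)

1) do Left; now (A; A:soiled, B:soiled)
2) do Right; now (B; A:soiled, B:soiled)
3) do Left; now (A; A:soiled, B:soiled)
4) do Left; now (A; A:soiled, B:soiled)
5) do Right; now (B; A:soiled, B:soiled)
6) do Suck; now (B; A:soiled, B:clean)
7) do Right; now (B; A:soiled, B:clean)
8) do Left; now (A; A:soiled, B:clean)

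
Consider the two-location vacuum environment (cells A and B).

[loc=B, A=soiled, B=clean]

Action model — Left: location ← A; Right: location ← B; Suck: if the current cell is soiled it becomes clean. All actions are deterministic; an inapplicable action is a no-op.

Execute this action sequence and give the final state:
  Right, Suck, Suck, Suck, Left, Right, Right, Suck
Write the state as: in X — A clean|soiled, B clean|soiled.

step 1/8 (Right): in B — A soiled, B clean
step 2/8 (Suck): in B — A soiled, B clean
step 3/8 (Suck): in B — A soiled, B clean
step 4/8 (Suck): in B — A soiled, B clean
step 5/8 (Left): in A — A soiled, B clean
step 6/8 (Right): in B — A soiled, B clean
step 7/8 (Right): in B — A soiled, B clean
step 8/8 (Suck): in B — A soiled, B clean

in B — A soiled, B clean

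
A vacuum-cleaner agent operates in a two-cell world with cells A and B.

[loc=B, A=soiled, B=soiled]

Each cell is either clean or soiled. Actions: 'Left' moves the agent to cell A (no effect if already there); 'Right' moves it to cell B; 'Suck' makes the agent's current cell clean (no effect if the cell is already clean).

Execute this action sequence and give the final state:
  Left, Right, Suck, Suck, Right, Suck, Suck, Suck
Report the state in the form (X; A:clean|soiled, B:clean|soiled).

(B; A:soiled, B:clean)

Left (#1): (A; A:soiled, B:soiled)
Right (#2): (B; A:soiled, B:soiled)
Suck (#3): (B; A:soiled, B:clean)
Suck (#4): (B; A:soiled, B:clean)
Right (#5): (B; A:soiled, B:clean)
Suck (#6): (B; A:soiled, B:clean)
Suck (#7): (B; A:soiled, B:clean)
Suck (#8): (B; A:soiled, B:clean)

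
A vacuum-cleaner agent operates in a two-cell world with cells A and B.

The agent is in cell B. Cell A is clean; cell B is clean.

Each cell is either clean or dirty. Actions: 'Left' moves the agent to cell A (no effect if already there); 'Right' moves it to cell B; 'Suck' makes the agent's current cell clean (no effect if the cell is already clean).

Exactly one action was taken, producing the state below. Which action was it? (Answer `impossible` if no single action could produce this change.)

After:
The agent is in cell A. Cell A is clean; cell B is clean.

Left

try  Left: <A|clean|clean>  ← match
try Right: <B|clean|clean>
try  Suck: <B|clean|clean>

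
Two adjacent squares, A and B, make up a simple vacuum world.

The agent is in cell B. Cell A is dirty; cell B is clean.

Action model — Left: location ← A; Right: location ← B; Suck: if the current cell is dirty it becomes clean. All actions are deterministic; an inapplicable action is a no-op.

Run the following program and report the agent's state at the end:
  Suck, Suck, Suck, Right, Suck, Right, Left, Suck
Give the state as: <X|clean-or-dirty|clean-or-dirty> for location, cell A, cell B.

<A|clean|clean>

1) do Suck; now <B|dirty|clean>
2) do Suck; now <B|dirty|clean>
3) do Suck; now <B|dirty|clean>
4) do Right; now <B|dirty|clean>
5) do Suck; now <B|dirty|clean>
6) do Right; now <B|dirty|clean>
7) do Left; now <A|dirty|clean>
8) do Suck; now <A|clean|clean>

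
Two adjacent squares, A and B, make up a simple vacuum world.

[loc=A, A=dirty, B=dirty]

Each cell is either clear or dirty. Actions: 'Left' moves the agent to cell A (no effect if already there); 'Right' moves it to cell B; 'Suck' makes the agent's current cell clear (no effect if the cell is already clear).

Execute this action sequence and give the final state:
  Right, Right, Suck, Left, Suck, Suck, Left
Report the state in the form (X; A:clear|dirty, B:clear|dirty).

step 1/7 (Right): (B; A:dirty, B:dirty)
step 2/7 (Right): (B; A:dirty, B:dirty)
step 3/7 (Suck): (B; A:dirty, B:clear)
step 4/7 (Left): (A; A:dirty, B:clear)
step 5/7 (Suck): (A; A:clear, B:clear)
step 6/7 (Suck): (A; A:clear, B:clear)
step 7/7 (Left): (A; A:clear, B:clear)

(A; A:clear, B:clear)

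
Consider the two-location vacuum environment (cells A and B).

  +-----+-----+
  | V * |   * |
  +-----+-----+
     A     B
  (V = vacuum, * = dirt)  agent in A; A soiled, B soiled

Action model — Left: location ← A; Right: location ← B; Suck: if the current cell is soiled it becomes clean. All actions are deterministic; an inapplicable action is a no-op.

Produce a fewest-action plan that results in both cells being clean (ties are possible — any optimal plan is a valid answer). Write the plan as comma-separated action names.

Suck, Right, Suck

1) do Suck; now (A; A:clean, B:soiled)
2) do Right; now (B; A:clean, B:soiled)
3) do Suck; now (B; A:clean, B:clean)
min 3: Suck A + move + Suck B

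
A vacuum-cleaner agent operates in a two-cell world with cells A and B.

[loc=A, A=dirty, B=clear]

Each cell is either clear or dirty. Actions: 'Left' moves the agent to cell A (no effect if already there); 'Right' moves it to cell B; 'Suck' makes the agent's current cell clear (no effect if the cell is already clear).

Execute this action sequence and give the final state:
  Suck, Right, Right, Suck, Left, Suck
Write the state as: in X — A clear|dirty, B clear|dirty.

in A — A clear, B clear

[1] after Suck: in A — A clear, B clear
[2] after Right: in B — A clear, B clear
[3] after Right: in B — A clear, B clear
[4] after Suck: in B — A clear, B clear
[5] after Left: in A — A clear, B clear
[6] after Suck: in A — A clear, B clear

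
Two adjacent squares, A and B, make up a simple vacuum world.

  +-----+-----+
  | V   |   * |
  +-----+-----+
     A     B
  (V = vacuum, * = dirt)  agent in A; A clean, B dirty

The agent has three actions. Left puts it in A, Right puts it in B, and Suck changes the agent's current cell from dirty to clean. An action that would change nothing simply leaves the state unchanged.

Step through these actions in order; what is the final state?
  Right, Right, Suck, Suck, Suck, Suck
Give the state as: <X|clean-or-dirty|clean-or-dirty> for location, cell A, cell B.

<B|clean|clean>

1. Right → <B|clean|dirty>
2. Right → <B|clean|dirty>
3. Suck → <B|clean|clean>
4. Suck → <B|clean|clean>
5. Suck → <B|clean|clean>
6. Suck → <B|clean|clean>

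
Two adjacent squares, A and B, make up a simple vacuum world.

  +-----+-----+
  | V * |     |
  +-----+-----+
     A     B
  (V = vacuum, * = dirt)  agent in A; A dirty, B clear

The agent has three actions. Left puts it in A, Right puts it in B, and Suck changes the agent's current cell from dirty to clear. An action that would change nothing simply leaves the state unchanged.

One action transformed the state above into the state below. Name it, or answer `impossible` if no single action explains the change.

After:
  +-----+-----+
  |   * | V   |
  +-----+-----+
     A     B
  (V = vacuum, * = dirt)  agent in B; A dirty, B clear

try  Left: loc=A A=dirty B=clear
try Right: loc=B A=dirty B=clear  ← match
try  Suck: loc=A A=clear B=clear

Right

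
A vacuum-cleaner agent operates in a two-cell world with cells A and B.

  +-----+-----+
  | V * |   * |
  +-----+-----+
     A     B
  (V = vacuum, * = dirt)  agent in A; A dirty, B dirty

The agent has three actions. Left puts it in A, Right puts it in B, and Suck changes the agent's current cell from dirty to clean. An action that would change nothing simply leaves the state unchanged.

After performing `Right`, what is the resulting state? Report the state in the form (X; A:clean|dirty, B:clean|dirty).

start: (A; A:dirty, B:dirty)
1. Right → (B; A:dirty, B:dirty)

(B; A:dirty, B:dirty)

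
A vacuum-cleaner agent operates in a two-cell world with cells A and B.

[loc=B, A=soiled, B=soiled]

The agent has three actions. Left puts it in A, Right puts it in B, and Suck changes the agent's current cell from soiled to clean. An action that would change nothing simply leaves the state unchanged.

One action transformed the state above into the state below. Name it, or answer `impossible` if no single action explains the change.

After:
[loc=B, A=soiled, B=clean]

Suck

try  Left: loc=A A=soiled B=soiled
try Right: loc=B A=soiled B=soiled
try  Suck: loc=B A=soiled B=clean  ← match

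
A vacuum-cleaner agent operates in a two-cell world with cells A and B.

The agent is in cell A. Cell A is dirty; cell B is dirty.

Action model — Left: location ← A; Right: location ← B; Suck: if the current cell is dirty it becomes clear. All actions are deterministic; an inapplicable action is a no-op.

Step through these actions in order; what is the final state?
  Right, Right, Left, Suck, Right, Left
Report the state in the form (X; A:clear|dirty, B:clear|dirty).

(A; A:clear, B:dirty)

step 1/6 (Right): (B; A:dirty, B:dirty)
step 2/6 (Right): (B; A:dirty, B:dirty)
step 3/6 (Left): (A; A:dirty, B:dirty)
step 4/6 (Suck): (A; A:clear, B:dirty)
step 5/6 (Right): (B; A:clear, B:dirty)
step 6/6 (Left): (A; A:clear, B:dirty)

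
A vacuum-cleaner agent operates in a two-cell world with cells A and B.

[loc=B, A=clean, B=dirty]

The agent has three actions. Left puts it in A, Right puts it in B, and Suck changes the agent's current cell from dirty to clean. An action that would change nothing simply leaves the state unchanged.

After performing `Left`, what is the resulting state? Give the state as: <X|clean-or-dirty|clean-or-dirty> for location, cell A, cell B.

start: <B|clean|dirty>
1) do Left; now <A|clean|dirty>

<A|clean|dirty>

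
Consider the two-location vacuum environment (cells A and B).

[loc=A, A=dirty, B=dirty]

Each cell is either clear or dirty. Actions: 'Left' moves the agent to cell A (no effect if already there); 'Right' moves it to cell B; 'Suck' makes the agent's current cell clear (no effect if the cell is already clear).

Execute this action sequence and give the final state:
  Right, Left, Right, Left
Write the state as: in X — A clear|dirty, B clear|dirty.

t=1 Right ⇒ in B — A dirty, B dirty
t=2 Left ⇒ in A — A dirty, B dirty
t=3 Right ⇒ in B — A dirty, B dirty
t=4 Left ⇒ in A — A dirty, B dirty

in A — A dirty, B dirty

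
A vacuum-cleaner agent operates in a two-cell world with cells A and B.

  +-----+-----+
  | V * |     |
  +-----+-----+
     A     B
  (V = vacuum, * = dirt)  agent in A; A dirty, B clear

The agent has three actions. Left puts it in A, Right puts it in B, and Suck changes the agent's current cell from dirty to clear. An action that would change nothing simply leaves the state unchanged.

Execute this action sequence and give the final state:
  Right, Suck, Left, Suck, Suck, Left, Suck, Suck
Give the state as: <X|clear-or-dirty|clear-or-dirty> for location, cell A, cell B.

<A|clear|clear>

1. Right → <B|dirty|clear>
2. Suck → <B|dirty|clear>
3. Left → <A|dirty|clear>
4. Suck → <A|clear|clear>
5. Suck → <A|clear|clear>
6. Left → <A|clear|clear>
7. Suck → <A|clear|clear>
8. Suck → <A|clear|clear>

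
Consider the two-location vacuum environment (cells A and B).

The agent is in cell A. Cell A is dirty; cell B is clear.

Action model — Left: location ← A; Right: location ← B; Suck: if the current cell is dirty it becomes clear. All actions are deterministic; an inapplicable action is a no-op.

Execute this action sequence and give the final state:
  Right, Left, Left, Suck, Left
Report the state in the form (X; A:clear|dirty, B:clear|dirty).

1. Right → (B; A:dirty, B:clear)
2. Left → (A; A:dirty, B:clear)
3. Left → (A; A:dirty, B:clear)
4. Suck → (A; A:clear, B:clear)
5. Left → (A; A:clear, B:clear)

(A; A:clear, B:clear)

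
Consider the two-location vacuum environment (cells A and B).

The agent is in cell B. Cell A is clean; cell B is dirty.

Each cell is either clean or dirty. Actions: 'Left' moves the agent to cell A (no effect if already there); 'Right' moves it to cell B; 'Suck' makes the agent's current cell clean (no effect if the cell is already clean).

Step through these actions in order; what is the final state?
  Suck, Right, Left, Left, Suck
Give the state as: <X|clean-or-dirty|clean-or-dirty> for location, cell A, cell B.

1) do Suck; now <B|clean|clean>
2) do Right; now <B|clean|clean>
3) do Left; now <A|clean|clean>
4) do Left; now <A|clean|clean>
5) do Suck; now <A|clean|clean>

<A|clean|clean>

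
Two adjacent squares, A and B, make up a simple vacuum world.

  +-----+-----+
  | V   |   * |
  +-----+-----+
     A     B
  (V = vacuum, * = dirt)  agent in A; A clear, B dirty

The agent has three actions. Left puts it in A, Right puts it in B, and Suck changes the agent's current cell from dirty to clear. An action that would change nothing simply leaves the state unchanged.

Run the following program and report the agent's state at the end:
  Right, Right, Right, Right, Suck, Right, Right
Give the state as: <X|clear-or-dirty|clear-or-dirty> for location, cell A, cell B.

Right (#1): <B|clear|dirty>
Right (#2): <B|clear|dirty>
Right (#3): <B|clear|dirty>
Right (#4): <B|clear|dirty>
Suck (#5): <B|clear|clear>
Right (#6): <B|clear|clear>
Right (#7): <B|clear|clear>

<B|clear|clear>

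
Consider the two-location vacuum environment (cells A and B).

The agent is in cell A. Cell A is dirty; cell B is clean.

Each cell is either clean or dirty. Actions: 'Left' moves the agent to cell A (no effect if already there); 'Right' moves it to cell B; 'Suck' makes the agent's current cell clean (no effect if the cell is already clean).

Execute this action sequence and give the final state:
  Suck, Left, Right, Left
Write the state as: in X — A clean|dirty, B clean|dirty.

step 1/4 (Suck): in A — A clean, B clean
step 2/4 (Left): in A — A clean, B clean
step 3/4 (Right): in B — A clean, B clean
step 4/4 (Left): in A — A clean, B clean

in A — A clean, B clean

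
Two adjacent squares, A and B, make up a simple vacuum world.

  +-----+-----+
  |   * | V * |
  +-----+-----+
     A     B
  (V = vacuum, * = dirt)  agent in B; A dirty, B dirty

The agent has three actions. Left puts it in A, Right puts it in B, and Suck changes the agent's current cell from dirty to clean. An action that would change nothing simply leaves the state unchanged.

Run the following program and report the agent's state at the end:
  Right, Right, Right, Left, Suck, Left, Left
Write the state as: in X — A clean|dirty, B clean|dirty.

t=1 Right ⇒ in B — A dirty, B dirty
t=2 Right ⇒ in B — A dirty, B dirty
t=3 Right ⇒ in B — A dirty, B dirty
t=4 Left ⇒ in A — A dirty, B dirty
t=5 Suck ⇒ in A — A clean, B dirty
t=6 Left ⇒ in A — A clean, B dirty
t=7 Left ⇒ in A — A clean, B dirty

in A — A clean, B dirty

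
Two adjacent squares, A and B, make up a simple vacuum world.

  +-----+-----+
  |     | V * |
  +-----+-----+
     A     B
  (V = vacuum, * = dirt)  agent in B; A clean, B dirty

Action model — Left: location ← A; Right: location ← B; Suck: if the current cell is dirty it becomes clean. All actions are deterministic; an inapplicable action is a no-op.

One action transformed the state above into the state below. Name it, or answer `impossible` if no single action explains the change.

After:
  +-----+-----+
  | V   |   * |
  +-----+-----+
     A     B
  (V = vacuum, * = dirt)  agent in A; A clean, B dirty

Left

try  Left: loc=A A=clean B=dirty  ← match
try Right: loc=B A=clean B=dirty
try  Suck: loc=B A=clean B=clean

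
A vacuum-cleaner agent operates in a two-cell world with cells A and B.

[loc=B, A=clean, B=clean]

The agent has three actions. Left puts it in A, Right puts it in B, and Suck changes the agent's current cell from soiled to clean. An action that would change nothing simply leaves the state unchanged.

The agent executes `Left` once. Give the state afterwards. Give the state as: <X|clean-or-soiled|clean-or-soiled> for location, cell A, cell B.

start: <B|clean|clean>
Left (#1): <A|clean|clean>

<A|clean|clean>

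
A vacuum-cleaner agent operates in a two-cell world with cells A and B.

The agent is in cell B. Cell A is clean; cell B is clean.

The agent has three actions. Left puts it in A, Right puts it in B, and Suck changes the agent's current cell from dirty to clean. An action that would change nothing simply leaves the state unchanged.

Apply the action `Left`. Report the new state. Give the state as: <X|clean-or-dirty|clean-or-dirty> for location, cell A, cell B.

<A|clean|clean>

start: <B|clean|clean>
1. Left → <A|clean|clean>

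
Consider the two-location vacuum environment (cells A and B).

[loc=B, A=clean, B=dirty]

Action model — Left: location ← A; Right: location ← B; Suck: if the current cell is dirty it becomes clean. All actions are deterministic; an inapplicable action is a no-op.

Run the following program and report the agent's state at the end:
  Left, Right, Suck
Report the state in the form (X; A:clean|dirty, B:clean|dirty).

(B; A:clean, B:clean)

t=1 Left ⇒ (A; A:clean, B:dirty)
t=2 Right ⇒ (B; A:clean, B:dirty)
t=3 Suck ⇒ (B; A:clean, B:clean)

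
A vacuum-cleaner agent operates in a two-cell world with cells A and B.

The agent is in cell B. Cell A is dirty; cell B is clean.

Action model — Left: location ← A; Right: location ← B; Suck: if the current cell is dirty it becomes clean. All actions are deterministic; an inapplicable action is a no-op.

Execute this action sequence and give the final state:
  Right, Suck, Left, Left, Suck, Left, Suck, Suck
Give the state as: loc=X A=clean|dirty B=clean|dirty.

loc=A A=clean B=clean

step 1/8 (Right): loc=B A=dirty B=clean
step 2/8 (Suck): loc=B A=dirty B=clean
step 3/8 (Left): loc=A A=dirty B=clean
step 4/8 (Left): loc=A A=dirty B=clean
step 5/8 (Suck): loc=A A=clean B=clean
step 6/8 (Left): loc=A A=clean B=clean
step 7/8 (Suck): loc=A A=clean B=clean
step 8/8 (Suck): loc=A A=clean B=clean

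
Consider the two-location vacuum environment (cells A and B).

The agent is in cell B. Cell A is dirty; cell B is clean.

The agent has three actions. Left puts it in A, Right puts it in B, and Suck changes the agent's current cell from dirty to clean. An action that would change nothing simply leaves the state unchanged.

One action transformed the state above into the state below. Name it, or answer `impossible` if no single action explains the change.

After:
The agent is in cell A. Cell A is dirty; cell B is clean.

Left

try  Left: <A|dirty|clean>  ← match
try Right: <B|dirty|clean>
try  Suck: <B|dirty|clean>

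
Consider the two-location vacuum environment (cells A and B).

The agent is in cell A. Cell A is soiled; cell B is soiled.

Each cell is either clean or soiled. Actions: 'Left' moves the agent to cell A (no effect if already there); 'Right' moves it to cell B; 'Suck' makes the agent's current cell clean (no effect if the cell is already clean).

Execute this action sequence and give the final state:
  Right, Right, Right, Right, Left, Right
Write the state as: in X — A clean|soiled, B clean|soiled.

in B — A soiled, B soiled

Right (#1): in B — A soiled, B soiled
Right (#2): in B — A soiled, B soiled
Right (#3): in B — A soiled, B soiled
Right (#4): in B — A soiled, B soiled
Left (#5): in A — A soiled, B soiled
Right (#6): in B — A soiled, B soiled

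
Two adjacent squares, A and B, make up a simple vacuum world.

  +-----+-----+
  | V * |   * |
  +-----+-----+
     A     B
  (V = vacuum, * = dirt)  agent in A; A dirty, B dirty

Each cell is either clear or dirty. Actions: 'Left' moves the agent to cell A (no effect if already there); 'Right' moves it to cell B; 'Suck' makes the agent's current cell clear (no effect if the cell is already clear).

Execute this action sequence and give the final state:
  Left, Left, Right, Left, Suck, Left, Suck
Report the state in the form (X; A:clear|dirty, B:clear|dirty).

(A; A:clear, B:dirty)

1) do Left; now (A; A:dirty, B:dirty)
2) do Left; now (A; A:dirty, B:dirty)
3) do Right; now (B; A:dirty, B:dirty)
4) do Left; now (A; A:dirty, B:dirty)
5) do Suck; now (A; A:clear, B:dirty)
6) do Left; now (A; A:clear, B:dirty)
7) do Suck; now (A; A:clear, B:dirty)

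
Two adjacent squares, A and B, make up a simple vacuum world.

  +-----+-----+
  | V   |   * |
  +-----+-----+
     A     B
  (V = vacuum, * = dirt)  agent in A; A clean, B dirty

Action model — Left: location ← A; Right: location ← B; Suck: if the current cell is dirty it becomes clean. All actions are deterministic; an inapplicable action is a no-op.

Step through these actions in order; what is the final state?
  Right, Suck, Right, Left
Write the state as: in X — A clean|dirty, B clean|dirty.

in A — A clean, B clean

step 1/4 (Right): in B — A clean, B dirty
step 2/4 (Suck): in B — A clean, B clean
step 3/4 (Right): in B — A clean, B clean
step 4/4 (Left): in A — A clean, B clean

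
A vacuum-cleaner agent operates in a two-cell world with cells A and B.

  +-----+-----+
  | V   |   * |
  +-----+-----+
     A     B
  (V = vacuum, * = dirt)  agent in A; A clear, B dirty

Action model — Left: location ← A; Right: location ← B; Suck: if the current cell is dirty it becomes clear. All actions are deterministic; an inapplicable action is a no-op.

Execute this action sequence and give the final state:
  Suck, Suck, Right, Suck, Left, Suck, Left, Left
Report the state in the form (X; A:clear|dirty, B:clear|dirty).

(A; A:clear, B:clear)

step 1/8 (Suck): (A; A:clear, B:dirty)
step 2/8 (Suck): (A; A:clear, B:dirty)
step 3/8 (Right): (B; A:clear, B:dirty)
step 4/8 (Suck): (B; A:clear, B:clear)
step 5/8 (Left): (A; A:clear, B:clear)
step 6/8 (Suck): (A; A:clear, B:clear)
step 7/8 (Left): (A; A:clear, B:clear)
step 8/8 (Left): (A; A:clear, B:clear)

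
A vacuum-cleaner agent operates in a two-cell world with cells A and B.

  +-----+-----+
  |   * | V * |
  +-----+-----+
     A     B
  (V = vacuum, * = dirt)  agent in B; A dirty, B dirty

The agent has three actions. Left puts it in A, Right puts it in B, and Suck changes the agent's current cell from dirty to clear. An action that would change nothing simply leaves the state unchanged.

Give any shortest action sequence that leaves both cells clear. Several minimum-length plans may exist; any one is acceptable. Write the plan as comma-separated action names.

Suck, Left, Suck

1. Suck → <B|dirty|clear>
2. Left → <A|dirty|clear>
3. Suck → <A|clear|clear>
min 3: Suck B + move + Suck A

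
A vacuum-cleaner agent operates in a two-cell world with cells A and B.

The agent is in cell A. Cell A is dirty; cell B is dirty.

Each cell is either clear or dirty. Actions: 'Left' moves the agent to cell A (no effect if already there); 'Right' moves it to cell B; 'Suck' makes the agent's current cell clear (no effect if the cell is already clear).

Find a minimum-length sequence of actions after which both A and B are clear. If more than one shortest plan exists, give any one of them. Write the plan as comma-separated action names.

Suck, Right, Suck

t=1 Suck ⇒ loc=A A=clear B=dirty
t=2 Right ⇒ loc=B A=clear B=dirty
t=3 Suck ⇒ loc=B A=clear B=clear
min 3: Suck A + move + Suck B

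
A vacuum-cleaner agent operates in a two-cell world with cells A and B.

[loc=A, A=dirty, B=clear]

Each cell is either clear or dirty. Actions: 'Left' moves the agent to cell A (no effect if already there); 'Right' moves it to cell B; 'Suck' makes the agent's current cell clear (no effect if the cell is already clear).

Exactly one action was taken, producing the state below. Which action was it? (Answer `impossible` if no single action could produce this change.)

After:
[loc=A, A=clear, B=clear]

Suck

try  Left: <A|dirty|clear>
try Right: <B|dirty|clear>
try  Suck: <A|clear|clear>  ← match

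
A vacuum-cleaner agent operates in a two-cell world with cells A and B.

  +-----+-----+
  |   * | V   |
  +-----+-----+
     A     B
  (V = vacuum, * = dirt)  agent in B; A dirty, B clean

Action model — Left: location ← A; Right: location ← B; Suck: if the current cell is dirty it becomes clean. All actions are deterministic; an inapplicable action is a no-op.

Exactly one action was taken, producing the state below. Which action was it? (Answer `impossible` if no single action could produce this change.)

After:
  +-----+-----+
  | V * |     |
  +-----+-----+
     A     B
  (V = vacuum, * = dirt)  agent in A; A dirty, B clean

Left

try  Left: in A — A dirty, B clean  ← match
try Right: in B — A dirty, B clean
try  Suck: in B — A dirty, B clean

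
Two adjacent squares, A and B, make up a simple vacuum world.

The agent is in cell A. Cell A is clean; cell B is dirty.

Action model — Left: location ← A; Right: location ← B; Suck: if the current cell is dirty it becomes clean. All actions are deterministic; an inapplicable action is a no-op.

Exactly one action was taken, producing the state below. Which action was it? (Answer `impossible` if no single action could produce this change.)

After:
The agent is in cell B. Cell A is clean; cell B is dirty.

Right

try  Left: loc=A A=clean B=dirty
try Right: loc=B A=clean B=dirty  ← match
try  Suck: loc=A A=clean B=dirty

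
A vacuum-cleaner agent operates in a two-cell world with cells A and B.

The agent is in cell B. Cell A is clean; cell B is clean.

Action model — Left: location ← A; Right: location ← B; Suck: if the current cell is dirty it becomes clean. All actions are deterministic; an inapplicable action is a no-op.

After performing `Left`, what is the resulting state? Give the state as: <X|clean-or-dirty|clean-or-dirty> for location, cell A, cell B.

<A|clean|clean>

start: <B|clean|clean>
t=1 Left ⇒ <A|clean|clean>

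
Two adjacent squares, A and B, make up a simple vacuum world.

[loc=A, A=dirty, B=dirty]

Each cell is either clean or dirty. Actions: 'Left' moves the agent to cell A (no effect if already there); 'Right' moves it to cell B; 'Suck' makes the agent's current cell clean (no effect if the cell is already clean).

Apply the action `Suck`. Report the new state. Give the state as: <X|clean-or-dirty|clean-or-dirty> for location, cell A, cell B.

start: <A|dirty|dirty>
Suck (#1): <A|clean|dirty>

<A|clean|dirty>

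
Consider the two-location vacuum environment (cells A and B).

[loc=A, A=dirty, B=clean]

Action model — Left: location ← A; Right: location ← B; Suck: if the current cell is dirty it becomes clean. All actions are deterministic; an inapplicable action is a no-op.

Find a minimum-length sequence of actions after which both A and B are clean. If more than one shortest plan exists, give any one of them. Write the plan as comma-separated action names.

1) do Suck; now in A — A clean, B clean
min 1: A is dirty, one Suck

Suck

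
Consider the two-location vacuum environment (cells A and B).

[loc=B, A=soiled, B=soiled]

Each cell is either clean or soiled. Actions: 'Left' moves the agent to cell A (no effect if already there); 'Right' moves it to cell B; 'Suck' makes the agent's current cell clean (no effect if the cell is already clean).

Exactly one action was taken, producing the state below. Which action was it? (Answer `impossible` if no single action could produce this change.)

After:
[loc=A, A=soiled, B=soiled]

Left

try  Left: loc=A A=soiled B=soiled  ← match
try Right: loc=B A=soiled B=soiled
try  Suck: loc=B A=soiled B=clean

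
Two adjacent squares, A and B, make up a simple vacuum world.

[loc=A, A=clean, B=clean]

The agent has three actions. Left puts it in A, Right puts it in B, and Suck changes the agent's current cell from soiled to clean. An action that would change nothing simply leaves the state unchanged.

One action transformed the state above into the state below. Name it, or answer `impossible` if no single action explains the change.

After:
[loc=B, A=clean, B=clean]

try  Left: (A; A:clean, B:clean)
try Right: (B; A:clean, B:clean)  ← match
try  Suck: (A; A:clean, B:clean)

Right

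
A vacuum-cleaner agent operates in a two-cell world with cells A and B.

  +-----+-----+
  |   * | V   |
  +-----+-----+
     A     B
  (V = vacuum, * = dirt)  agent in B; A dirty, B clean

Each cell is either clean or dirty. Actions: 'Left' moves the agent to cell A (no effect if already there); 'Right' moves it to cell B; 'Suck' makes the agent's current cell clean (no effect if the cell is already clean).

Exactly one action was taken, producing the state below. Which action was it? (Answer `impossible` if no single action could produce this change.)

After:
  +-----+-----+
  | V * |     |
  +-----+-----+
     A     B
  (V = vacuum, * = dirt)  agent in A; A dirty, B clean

try  Left: loc=A A=dirty B=clean  ← match
try Right: loc=B A=dirty B=clean
try  Suck: loc=B A=dirty B=clean

Left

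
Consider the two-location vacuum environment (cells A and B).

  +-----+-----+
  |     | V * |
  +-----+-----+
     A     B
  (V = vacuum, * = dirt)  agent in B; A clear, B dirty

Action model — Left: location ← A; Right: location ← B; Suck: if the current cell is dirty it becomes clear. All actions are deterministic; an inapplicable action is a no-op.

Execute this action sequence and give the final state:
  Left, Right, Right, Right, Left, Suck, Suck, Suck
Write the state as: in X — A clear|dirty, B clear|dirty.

step 1/8 (Left): in A — A clear, B dirty
step 2/8 (Right): in B — A clear, B dirty
step 3/8 (Right): in B — A clear, B dirty
step 4/8 (Right): in B — A clear, B dirty
step 5/8 (Left): in A — A clear, B dirty
step 6/8 (Suck): in A — A clear, B dirty
step 7/8 (Suck): in A — A clear, B dirty
step 8/8 (Suck): in A — A clear, B dirty

in A — A clear, B dirty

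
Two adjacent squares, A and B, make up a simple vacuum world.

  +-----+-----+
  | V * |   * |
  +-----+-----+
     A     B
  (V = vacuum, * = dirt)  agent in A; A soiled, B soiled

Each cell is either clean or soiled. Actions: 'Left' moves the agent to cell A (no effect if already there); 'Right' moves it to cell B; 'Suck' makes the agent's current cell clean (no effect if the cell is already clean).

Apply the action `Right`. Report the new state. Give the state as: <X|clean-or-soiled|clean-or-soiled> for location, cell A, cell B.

start: <A|soiled|soiled>
1) do Right; now <B|soiled|soiled>

<B|soiled|soiled>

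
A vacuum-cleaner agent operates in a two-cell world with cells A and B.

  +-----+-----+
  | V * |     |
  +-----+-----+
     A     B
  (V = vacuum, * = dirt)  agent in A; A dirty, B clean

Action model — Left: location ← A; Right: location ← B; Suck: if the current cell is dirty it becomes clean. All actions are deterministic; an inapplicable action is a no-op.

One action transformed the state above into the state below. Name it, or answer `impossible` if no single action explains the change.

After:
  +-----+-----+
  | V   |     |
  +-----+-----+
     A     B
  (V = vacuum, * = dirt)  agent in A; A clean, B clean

Suck

try  Left: (A; A:dirty, B:clean)
try Right: (B; A:dirty, B:clean)
try  Suck: (A; A:clean, B:clean)  ← match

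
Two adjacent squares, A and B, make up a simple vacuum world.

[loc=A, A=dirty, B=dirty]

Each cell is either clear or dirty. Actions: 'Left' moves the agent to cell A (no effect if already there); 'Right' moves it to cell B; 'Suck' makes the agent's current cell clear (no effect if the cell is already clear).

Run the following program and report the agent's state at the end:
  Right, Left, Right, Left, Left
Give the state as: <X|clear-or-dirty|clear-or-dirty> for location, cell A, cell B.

step 1/5 (Right): <B|dirty|dirty>
step 2/5 (Left): <A|dirty|dirty>
step 3/5 (Right): <B|dirty|dirty>
step 4/5 (Left): <A|dirty|dirty>
step 5/5 (Left): <A|dirty|dirty>

<A|dirty|dirty>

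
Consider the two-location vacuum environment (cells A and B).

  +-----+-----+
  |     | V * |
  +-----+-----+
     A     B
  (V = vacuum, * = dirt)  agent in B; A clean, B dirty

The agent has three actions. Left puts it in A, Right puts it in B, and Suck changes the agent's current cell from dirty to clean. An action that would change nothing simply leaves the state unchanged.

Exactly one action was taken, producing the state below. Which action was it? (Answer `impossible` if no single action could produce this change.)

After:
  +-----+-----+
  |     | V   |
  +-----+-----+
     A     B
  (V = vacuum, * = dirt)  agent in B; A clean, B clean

try  Left: loc=A A=clean B=dirty
try Right: loc=B A=clean B=dirty
try  Suck: loc=B A=clean B=clean  ← match

Suck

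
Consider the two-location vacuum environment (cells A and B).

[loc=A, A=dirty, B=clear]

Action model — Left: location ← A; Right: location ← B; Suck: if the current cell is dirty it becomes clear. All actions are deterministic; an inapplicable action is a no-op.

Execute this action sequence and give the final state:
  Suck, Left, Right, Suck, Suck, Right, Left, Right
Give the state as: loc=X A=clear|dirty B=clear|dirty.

1) do Suck; now loc=A A=clear B=clear
2) do Left; now loc=A A=clear B=clear
3) do Right; now loc=B A=clear B=clear
4) do Suck; now loc=B A=clear B=clear
5) do Suck; now loc=B A=clear B=clear
6) do Right; now loc=B A=clear B=clear
7) do Left; now loc=A A=clear B=clear
8) do Right; now loc=B A=clear B=clear

loc=B A=clear B=clear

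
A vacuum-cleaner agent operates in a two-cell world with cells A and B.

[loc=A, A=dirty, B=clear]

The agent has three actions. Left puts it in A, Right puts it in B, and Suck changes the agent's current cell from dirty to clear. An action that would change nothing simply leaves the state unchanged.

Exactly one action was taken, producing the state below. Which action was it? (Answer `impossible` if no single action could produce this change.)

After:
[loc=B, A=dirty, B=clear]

Right

try  Left: <A|dirty|clear>
try Right: <B|dirty|clear>  ← match
try  Suck: <A|clear|clear>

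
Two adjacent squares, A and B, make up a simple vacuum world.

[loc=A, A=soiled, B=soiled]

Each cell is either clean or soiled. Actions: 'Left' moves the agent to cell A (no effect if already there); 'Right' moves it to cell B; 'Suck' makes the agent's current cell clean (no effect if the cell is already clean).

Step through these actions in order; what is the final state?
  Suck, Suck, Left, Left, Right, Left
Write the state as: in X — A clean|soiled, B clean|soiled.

in A — A clean, B soiled

step 1/6 (Suck): in A — A clean, B soiled
step 2/6 (Suck): in A — A clean, B soiled
step 3/6 (Left): in A — A clean, B soiled
step 4/6 (Left): in A — A clean, B soiled
step 5/6 (Right): in B — A clean, B soiled
step 6/6 (Left): in A — A clean, B soiled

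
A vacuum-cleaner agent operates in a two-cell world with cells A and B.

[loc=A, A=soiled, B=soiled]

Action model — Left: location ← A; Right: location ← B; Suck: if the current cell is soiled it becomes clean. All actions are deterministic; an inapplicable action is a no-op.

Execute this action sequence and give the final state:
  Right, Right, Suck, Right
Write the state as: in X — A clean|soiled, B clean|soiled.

step 1/4 (Right): in B — A soiled, B soiled
step 2/4 (Right): in B — A soiled, B soiled
step 3/4 (Suck): in B — A soiled, B clean
step 4/4 (Right): in B — A soiled, B clean

in B — A soiled, B clean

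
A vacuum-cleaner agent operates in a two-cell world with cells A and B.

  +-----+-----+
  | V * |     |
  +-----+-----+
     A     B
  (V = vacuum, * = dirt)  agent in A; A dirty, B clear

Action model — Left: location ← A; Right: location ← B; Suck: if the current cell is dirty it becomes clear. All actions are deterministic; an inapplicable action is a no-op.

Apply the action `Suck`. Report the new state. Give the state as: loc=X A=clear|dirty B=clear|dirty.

loc=A A=clear B=clear

start: loc=A A=dirty B=clear
1. Suck → loc=A A=clear B=clear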